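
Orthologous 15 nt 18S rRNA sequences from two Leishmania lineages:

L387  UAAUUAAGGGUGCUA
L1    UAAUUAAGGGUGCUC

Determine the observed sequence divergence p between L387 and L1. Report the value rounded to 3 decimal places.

The sequences differ at position 15 (A/C).
There are 1 differences over 15 sites, so p = 1/15 = 0.067.

0.067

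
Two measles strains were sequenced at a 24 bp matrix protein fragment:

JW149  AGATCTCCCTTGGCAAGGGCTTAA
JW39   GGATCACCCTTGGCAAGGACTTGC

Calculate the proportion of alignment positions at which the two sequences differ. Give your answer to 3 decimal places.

The sequences differ at positions 1 (A/G), 6 (T/A), 19 (G/A), 23 (A/G), 24 (A/C).
There are 5 differences over 24 sites, so p = 5/24 = 0.208.

0.208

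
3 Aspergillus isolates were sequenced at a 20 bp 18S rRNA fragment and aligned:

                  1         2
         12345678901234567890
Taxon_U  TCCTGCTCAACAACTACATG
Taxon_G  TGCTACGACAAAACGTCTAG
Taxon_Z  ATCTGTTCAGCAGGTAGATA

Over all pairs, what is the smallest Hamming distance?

Pairwise Hamming distances:
  Taxon_U vs Taxon_G: 10
  Taxon_U vs Taxon_Z: 8
  Taxon_G vs Taxon_Z: 17
The smallest is 8, between Taxon_U and Taxon_Z.

8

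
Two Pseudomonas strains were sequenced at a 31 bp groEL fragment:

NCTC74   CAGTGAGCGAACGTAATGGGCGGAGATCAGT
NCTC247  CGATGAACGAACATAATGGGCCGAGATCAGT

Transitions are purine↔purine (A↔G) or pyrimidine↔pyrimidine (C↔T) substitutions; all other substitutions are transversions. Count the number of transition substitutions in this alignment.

Mismatches occur at site 2 (A/G, transition), site 3 (G/A, transition), site 7 (G/A, transition), site 13 (G/A, transition), site 22 (G/C, transversion).
Of the 5 differences, 4 transitions and 1 transversion, so the answer is 4.

4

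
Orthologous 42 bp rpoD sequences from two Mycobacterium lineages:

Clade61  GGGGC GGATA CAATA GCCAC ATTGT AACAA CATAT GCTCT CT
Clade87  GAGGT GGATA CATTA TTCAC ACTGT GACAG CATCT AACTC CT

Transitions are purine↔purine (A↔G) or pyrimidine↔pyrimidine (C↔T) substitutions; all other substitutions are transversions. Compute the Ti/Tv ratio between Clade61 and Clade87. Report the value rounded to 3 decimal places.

Mismatches occur at site 2 (G↔A, transition), site 5 (C↔T, transition), site 13 (A↔T, transversion), site 16 (G↔T, transversion), site 17 (C↔T, transition), site 22 (T↔C, transition), site 26 (A↔G, transition), site 30 (A↔G, transition), site 34 (A↔C, transversion), site 36 (G↔A, transition), site 37 (C↔A, transversion), site 38 (T↔C, transition), site 39 (C↔T, transition), site 40 (T↔C, transition).
Of the 14 differences, 10 transitions and 4 transversions, so Ti/Tv = 10/4 = 2.500.

2.500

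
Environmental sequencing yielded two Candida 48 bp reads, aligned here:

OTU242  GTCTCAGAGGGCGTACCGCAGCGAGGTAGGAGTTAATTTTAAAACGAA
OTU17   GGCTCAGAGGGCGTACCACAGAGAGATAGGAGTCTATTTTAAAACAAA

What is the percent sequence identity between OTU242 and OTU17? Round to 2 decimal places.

Mismatches occur at site 2 (T/G), site 18 (G/A), site 22 (C/A), site 26 (G/A), site 34 (T/C), site 35 (A/T), site 46 (G/A).
41 of the 48 sites match, so the percent identity is 41/48 × 100 = 85.42%.

85.42%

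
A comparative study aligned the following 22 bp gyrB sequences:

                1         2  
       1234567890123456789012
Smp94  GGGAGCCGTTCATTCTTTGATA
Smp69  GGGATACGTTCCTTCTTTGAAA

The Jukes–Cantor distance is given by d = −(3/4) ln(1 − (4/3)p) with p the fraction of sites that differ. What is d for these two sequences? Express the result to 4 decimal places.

0.2082

Mismatches occur at site 5 (G↔T), site 6 (C↔A), site 12 (A↔C), site 21 (T↔A).
p = 4/22 = 0.181818.
d = −0.75 · ln(1 − (4/3)·0.181818) = −0.75 · ln(0.757576) = −0.75 · (-0.277631) = 0.2082.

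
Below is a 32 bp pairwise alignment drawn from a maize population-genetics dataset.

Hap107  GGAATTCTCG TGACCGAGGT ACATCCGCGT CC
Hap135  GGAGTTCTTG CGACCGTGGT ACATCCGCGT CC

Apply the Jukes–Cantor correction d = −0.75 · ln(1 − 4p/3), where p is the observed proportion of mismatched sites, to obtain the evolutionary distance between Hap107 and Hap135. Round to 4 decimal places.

Mismatches occur at site 4 (A→G), site 9 (C→T), site 11 (T→C), site 17 (A→T).
p = 4/32 = 0.125000.
d = −0.75 · ln(1 − (4/3)·0.125000) = −0.75 · ln(0.833333) = −0.75 · (-0.182322) = 0.1367.

0.1367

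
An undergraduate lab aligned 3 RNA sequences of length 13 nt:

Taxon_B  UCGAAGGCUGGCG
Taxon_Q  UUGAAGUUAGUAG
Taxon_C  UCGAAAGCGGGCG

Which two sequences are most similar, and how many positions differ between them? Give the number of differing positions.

Pairwise Hamming distances:
  Taxon_B vs Taxon_Q: 6
  Taxon_B vs Taxon_C: 2
  Taxon_Q vs Taxon_C: 7
The smallest is 2, between Taxon_B and Taxon_C.

2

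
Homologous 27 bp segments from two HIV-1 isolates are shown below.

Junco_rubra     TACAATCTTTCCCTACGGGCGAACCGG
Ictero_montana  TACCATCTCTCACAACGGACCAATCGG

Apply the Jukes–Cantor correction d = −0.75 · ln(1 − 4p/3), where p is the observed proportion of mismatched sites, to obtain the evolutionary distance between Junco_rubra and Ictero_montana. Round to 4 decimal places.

0.3181

The sequences differ at positions 4 (A/C), 9 (T/C), 12 (C/A), 14 (T/A), 19 (G/A), 21 (G/C), 24 (C/T).
p = 7/27 = 0.259259.
d = −0.75 · ln(1 − (4/3)·0.259259) = −0.75 · ln(0.654321) = −0.75 · (-0.424157) = 0.3181.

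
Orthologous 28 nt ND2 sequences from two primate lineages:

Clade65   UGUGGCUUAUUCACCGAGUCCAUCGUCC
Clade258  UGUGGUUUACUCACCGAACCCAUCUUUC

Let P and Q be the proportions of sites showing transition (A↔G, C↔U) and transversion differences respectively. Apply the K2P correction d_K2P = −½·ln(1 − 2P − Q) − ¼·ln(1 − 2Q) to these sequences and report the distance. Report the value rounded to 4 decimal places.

Differing sites — 6:C/U (Ti); 10:U/C (Ti); 18:G/A (Ti); 19:U/C (Ti); 25:G/U (Tv); 27:C/U (Ti).
Of the 6 differences, 5 transitions and 1 transversion over 28 sites: P = 5/28 = 0.178571, Q = 1/28 = 0.035714.
d = −0.5·ln(0.607144) − 0.25·ln(0.928572) = −0.5·(-0.498989) − 0.25·(-0.074107) = 0.2680.

0.2680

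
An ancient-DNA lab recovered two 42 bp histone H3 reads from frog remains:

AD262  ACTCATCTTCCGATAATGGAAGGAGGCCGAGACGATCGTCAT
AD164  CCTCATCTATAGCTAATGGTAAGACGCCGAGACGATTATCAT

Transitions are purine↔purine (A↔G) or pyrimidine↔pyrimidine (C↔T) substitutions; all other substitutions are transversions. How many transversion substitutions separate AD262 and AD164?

6

The sequences differ at positions 1 (A/C, transversion), 9 (T/A, transversion), 10 (C/T, transition), 11 (C/A, transversion), 13 (A/C, transversion), 20 (A/T, transversion), 22 (G/A, transition), 25 (G/C, transversion), 37 (C/T, transition), 38 (G/A, transition).
Of the 10 differences, 4 transitions and 6 transversions, so the answer is 6.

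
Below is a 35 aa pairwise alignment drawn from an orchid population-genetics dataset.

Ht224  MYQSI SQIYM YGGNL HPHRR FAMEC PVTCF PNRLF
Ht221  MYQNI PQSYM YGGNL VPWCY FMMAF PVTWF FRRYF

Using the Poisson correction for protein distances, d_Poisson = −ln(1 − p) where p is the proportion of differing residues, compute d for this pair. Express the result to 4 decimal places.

Differing sites — 4:S/N; 6:S/P; 8:I/S; 16:H/V; 18:H/W; 19:R/C; 20:R/Y; 22:A/M; 24:E/A; 25:C/F; 29:C/W; 31:P/F; 32:N/R; 34:L/Y.
p = 14/35 = 0.400000.
d = −ln(1 − 0.400000) = −ln(0.600000) = 0.5108.

0.5108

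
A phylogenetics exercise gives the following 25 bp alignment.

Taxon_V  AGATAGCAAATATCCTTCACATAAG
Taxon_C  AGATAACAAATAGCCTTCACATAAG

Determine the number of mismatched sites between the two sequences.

Differing sites — 6:G/A; 13:T/G.
That gives 2 mismatches out of 25 aligned sites, so the Hamming distance is 2.

2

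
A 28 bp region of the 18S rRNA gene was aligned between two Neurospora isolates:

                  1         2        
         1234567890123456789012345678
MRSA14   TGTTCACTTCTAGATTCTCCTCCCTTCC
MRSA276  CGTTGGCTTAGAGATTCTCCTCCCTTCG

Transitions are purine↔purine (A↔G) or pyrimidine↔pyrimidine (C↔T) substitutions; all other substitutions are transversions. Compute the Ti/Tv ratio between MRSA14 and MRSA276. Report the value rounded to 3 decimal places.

0.500

The sequences differ at positions 1 (T/C, transition), 5 (C/G, transversion), 6 (A/G, transition), 10 (C/A, transversion), 11 (T/G, transversion), 28 (C/G, transversion).
Of the 6 differences, 2 transitions and 4 transversions, so Ti/Tv = 2/4 = 0.500.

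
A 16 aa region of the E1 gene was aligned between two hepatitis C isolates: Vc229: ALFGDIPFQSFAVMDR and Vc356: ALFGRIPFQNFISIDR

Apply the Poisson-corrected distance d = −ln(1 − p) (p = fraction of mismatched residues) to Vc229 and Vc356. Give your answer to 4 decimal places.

0.3747

Differing sites — 5:D/R; 10:S/N; 12:A/I; 13:V/S; 14:M/I.
p = 5/16 = 0.312500.
d = −ln(1 − 0.312500) = −ln(0.687500) = 0.3747.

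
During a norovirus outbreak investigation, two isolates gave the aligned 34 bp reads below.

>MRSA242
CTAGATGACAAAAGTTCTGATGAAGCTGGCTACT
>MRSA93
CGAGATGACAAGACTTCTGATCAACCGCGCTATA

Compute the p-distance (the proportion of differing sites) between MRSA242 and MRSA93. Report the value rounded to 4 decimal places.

0.2647

The sequences differ at positions 2 (T/G), 12 (A/G), 14 (G/C), 22 (G/C), 25 (G/C), 27 (T/G), 28 (G/C), 33 (C/T), 34 (T/A).
There are 9 differences over 34 sites, so p = 9/34 = 0.2647.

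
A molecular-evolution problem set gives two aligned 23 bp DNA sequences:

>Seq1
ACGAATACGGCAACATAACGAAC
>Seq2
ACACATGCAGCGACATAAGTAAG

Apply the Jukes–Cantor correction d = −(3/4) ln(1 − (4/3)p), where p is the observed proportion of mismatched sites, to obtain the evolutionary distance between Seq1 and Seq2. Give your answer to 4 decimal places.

Mismatches occur at site 3 (G→A), site 4 (A→C), site 7 (A→G), site 9 (G→A), site 12 (A→G), site 19 (C→G), site 20 (G→T), site 23 (C→G).
p = 8/23 = 0.347826.
d = −0.75 · ln(1 − (4/3)·0.347826) = −0.75 · ln(0.536232) = −0.75 · (-0.623188) = 0.4674.

0.4674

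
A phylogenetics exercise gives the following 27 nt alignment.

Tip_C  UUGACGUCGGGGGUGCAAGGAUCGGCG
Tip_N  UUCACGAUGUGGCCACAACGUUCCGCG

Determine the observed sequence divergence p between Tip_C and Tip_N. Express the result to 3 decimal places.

Differing sites — 3:G/C; 7:U/A; 8:C/U; 10:G/U; 13:G/C; 14:U/C; 15:G/A; 19:G/C; 21:A/U; 24:G/C.
There are 10 differences over 27 sites, so p = 10/27 = 0.370.

0.370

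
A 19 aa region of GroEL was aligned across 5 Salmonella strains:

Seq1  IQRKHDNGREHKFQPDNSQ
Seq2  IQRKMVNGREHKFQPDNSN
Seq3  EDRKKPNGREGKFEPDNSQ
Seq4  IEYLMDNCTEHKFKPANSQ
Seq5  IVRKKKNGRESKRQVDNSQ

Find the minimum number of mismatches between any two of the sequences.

Pairwise Hamming distances:
  Seq1 vs Seq2: 3
  Seq1 vs Seq3: 6
  Seq1 vs Seq4: 8
  Seq1 vs Seq5: 6
  Seq2 vs Seq3: 7
  Seq2 vs Seq4: 9
  Seq2 vs Seq5: 7
  Seq3 vs Seq4: 11
  Seq3 vs Seq5: 7
  Seq4 vs Seq5: 12
The smallest is 3, between Seq1 and Seq2.

3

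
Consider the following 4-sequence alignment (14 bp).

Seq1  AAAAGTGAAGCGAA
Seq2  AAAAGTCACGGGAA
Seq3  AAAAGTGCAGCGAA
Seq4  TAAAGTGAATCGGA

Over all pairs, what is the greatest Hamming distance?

Pairwise Hamming distances:
  Seq1 vs Seq2: 3
  Seq1 vs Seq3: 1
  Seq1 vs Seq4: 3
  Seq2 vs Seq3: 4
  Seq2 vs Seq4: 6
  Seq3 vs Seq4: 4
The largest is 6, between Seq2 and Seq4.

6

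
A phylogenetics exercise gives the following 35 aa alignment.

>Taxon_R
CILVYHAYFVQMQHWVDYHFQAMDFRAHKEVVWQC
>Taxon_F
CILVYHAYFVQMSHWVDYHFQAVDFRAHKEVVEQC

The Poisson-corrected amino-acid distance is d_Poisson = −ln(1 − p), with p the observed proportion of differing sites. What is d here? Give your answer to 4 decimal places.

0.0896

Mismatches occur at site 13 (Q/S), site 23 (M/V), site 33 (W/E).
p = 3/35 = 0.085714.
d = −ln(1 − 0.085714) = −ln(0.914286) = 0.0896.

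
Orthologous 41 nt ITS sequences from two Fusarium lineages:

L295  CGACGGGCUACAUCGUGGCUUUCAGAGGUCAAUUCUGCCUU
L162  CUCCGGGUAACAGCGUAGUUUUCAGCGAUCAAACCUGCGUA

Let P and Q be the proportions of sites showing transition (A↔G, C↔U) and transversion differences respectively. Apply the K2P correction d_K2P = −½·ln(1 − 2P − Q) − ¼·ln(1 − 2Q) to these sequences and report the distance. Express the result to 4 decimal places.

0.4127

Differing sites — 2:G/U (Tv); 3:A/C (Tv); 8:C/U (Ti); 9:U/A (Tv); 13:U/G (Tv); 17:G/A (Ti); 19:C/U (Ti); 26:A/C (Tv); 28:G/A (Ti); 33:U/A (Tv); 34:U/C (Ti); 39:C/G (Tv); 41:U/A (Tv).
Of the 13 differences, 5 transitions and 8 transversions over 41 sites: P = 5/41 = 0.121951, Q = 8/41 = 0.195122.
d = −0.5·ln(0.560976) − 0.25·ln(0.609756) = −0.5·(-0.578077) − 0.25·(-0.494696) = 0.4127.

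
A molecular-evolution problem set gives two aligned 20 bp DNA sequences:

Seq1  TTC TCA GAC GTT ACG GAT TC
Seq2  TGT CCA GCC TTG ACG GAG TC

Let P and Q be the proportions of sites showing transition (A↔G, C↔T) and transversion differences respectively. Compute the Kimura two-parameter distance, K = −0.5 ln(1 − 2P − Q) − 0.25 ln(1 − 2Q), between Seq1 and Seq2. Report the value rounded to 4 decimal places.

The sequences differ at positions 2 (T/G, transversion), 3 (C/T, transition), 4 (T/C, transition), 8 (A/C, transversion), 10 (G/T, transversion), 12 (T/G, transversion), 18 (T/G, transversion).
Of the 7 differences, 2 transitions and 5 transversions over 20 sites: P = 2/20 = 0.100000, Q = 5/20 = 0.250000.
d = −0.5·ln(0.550000) − 0.25·ln(0.500000) = −0.5·(-0.597837) − 0.25·(-0.693147) = 0.4722.

0.4722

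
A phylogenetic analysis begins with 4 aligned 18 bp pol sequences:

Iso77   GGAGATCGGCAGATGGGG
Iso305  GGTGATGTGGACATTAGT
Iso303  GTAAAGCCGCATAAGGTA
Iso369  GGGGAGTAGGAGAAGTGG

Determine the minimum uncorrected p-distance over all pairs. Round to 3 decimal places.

0.389

Pairwise Hamming distances:
  Iso77 vs Iso305: 8
  Iso77 vs Iso303: 8
  Iso77 vs Iso369: 7
  Iso305 vs Iso303: 13
  Iso305 vs Iso369: 9
  Iso303 vs Iso369: 10
The smallest is 7 mismatches, between Iso77 and Iso369; p = 7/18 = 0.389.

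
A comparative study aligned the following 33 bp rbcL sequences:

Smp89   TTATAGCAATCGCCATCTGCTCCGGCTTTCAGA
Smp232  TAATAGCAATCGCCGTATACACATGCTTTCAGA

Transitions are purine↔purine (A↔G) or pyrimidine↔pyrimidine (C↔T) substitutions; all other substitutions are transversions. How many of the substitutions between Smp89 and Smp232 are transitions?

The sequences differ at positions 2 (T/A, transversion), 15 (A/G, transition), 17 (C/A, transversion), 19 (G/A, transition), 21 (T/A, transversion), 23 (C/A, transversion), 24 (G/T, transversion).
Of the 7 differences, 2 transitions and 5 transversions, so the answer is 2.

2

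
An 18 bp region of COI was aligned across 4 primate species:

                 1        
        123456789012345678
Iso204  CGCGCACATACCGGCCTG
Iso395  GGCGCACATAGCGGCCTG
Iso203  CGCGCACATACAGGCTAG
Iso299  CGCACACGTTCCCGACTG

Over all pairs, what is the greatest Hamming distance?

8

Pairwise Hamming distances:
  Iso204 vs Iso395: 2
  Iso204 vs Iso203: 3
  Iso204 vs Iso299: 5
  Iso395 vs Iso203: 5
  Iso395 vs Iso299: 7
  Iso203 vs Iso299: 8
The largest is 8, between Iso203 and Iso299.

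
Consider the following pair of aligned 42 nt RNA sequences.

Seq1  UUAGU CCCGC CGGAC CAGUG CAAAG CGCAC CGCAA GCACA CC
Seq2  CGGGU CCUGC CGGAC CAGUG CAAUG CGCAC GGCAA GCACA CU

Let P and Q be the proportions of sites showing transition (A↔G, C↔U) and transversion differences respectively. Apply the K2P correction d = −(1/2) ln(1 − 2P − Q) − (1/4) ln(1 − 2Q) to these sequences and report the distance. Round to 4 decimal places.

The sequences differ at positions 1 (U/C, transition), 2 (U/G, transversion), 3 (A/G, transition), 8 (C/U, transition), 24 (A/U, transversion), 31 (C/G, transversion), 42 (C/U, transition).
Of the 7 differences, 4 transitions and 3 transversions over 42 sites: P = 4/42 = 0.095238, Q = 3/42 = 0.071429.
d = −0.5·ln(0.738095) − 0.25·ln(0.857142) = −0.5·(-0.303683) − 0.25·(-0.154152) = 0.1904.

0.1904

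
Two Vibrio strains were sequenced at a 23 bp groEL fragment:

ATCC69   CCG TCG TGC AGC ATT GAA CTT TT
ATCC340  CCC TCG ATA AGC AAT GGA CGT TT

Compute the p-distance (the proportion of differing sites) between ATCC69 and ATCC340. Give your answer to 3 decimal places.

0.304

Mismatches occur at site 3 (G→C), site 7 (T→A), site 8 (G→T), site 9 (C→A), site 14 (T→A), site 17 (A→G), site 20 (T→G).
There are 7 differences over 23 sites, so p = 7/23 = 0.304.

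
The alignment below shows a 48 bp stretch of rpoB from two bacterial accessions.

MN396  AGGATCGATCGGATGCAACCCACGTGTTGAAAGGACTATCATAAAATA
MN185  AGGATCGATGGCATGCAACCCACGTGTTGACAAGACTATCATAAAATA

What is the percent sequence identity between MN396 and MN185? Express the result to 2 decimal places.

91.67%

Differing sites — 10:C/G; 12:G/C; 31:A/C; 33:G/A.
44 of the 48 sites match, so the percent identity is 44/48 × 100 = 91.67%.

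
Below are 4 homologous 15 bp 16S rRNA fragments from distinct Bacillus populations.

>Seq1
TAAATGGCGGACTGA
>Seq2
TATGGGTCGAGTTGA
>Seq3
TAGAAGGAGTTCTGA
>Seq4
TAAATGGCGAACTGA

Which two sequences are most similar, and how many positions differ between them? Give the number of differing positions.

Pairwise Hamming distances:
  Seq1 vs Seq2: 7
  Seq1 vs Seq3: 5
  Seq1 vs Seq4: 1
  Seq2 vs Seq3: 8
  Seq2 vs Seq4: 6
  Seq3 vs Seq4: 5
The smallest is 1, between Seq1 and Seq4.

1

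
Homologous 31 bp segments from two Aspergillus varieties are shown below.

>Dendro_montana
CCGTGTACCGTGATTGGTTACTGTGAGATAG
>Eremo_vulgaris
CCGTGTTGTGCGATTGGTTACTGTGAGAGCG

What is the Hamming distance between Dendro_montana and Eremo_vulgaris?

Mismatches occur at site 7 (A↔T), site 8 (C↔G), site 9 (C↔T), site 11 (T↔C), site 29 (T↔G), site 30 (A↔C).
That gives 6 mismatches out of 31 aligned sites, so the Hamming distance is 6.

6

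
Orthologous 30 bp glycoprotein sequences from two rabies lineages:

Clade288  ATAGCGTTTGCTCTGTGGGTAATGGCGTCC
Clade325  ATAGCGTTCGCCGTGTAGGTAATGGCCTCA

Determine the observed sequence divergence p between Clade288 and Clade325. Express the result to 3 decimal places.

Differing sites — 9:T/C; 12:T/C; 13:C/G; 17:G/A; 27:G/C; 30:C/A.
There are 6 differences over 30 sites, so p = 6/30 = 0.200.

0.200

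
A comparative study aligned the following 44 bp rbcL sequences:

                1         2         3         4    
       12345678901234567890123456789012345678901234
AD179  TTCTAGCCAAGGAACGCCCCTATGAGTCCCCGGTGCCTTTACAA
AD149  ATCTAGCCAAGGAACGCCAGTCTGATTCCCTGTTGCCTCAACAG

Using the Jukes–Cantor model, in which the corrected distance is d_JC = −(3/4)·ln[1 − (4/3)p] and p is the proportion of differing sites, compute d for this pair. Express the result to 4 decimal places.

Differing sites — 1:T/A; 19:C/A; 20:C/G; 22:A/C; 26:G/T; 31:C/T; 33:G/T; 39:T/C; 40:T/A; 44:A/G.
p = 10/44 = 0.227273.
d = −0.75 · ln(1 − (4/3)·0.227273) = −0.75 · ln(0.696969) = −0.75 · (-0.361014) = 0.2708.

0.2708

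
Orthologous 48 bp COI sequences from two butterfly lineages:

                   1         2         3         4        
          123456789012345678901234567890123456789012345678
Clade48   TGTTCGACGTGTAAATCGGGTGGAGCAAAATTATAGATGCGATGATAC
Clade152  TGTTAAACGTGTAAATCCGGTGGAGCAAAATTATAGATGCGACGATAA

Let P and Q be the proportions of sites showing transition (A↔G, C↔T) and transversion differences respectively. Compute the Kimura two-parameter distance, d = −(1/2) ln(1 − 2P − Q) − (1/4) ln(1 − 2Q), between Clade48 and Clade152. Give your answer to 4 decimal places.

0.1122

Mismatches occur at site 5 (C↔A, transversion), site 6 (G↔A, transition), site 18 (G↔C, transversion), site 43 (T↔C, transition), site 48 (C↔A, transversion).
Of the 5 differences, 2 transitions and 3 transversions over 48 sites: P = 2/48 = 0.041667, Q = 3/48 = 0.062500.
d = −0.5·ln(0.854166) − 0.25·ln(0.875000) = −0.5·(-0.157630) − 0.25·(-0.133531) = 0.1122.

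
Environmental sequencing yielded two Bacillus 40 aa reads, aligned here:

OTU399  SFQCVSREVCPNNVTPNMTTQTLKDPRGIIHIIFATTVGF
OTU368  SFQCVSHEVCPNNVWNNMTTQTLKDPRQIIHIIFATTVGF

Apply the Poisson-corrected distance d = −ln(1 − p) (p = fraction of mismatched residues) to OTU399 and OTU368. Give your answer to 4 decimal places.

0.1054

The sequences differ at positions 7 (R/H), 15 (T/W), 16 (P/N), 28 (G/Q).
p = 4/40 = 0.100000.
d = −ln(1 − 0.100000) = −ln(0.900000) = 0.1054.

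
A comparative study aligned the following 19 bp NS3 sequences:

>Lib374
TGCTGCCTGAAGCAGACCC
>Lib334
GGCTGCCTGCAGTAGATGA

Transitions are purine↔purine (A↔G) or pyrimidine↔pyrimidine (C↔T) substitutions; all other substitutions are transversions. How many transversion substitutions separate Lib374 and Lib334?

Mismatches occur at site 1 (T→G, transversion), site 10 (A→C, transversion), site 13 (C→T, transition), site 17 (C→T, transition), site 18 (C→G, transversion), site 19 (C→A, transversion).
Of the 6 differences, 2 transitions and 4 transversions, so the answer is 4.

4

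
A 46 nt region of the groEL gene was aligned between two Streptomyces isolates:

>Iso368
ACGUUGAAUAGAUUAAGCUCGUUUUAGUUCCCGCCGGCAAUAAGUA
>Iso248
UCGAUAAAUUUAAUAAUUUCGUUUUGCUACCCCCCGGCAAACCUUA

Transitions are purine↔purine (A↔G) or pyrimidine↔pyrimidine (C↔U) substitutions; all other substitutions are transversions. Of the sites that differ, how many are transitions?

Mismatches occur at site 1 (A↔U, transversion), site 4 (U↔A, transversion), site 6 (G↔A, transition), site 10 (A↔U, transversion), site 11 (G↔U, transversion), site 13 (U↔A, transversion), site 17 (G↔U, transversion), site 18 (C↔U, transition), site 26 (A↔G, transition), site 27 (G↔C, transversion), site 29 (U↔A, transversion), site 33 (G↔C, transversion), site 41 (U↔A, transversion), site 42 (A↔C, transversion), site 43 (A↔C, transversion), site 44 (G↔U, transversion).
Of the 16 differences, 3 transitions and 13 transversions, so the answer is 3.

3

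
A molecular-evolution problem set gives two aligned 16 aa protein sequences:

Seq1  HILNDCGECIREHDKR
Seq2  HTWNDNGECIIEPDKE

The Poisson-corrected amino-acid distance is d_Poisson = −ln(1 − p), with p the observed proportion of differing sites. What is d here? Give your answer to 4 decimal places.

0.4700

The sequences differ at positions 2 (I/T), 3 (L/W), 6 (C/N), 11 (R/I), 13 (H/P), 16 (R/E).
p = 6/16 = 0.375000.
d = −ln(1 − 0.375000) = −ln(0.625000) = 0.4700.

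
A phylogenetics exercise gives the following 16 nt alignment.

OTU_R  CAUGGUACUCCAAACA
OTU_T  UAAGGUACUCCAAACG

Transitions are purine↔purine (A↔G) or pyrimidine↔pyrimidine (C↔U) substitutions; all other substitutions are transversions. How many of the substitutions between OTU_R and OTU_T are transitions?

2

Differing sites — 1:C/U (Ti); 3:U/A (Tv); 16:A/G (Ti).
Of the 3 differences, 2 transitions and 1 transversion, so the answer is 2.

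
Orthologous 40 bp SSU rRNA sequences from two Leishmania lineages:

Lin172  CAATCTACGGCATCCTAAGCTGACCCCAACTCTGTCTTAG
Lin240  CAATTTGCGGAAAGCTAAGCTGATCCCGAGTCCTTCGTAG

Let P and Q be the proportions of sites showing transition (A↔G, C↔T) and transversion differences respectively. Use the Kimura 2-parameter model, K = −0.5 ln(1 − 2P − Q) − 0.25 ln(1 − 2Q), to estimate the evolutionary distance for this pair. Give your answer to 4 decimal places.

0.3446

The sequences differ at positions 5 (C/T, transition), 7 (A/G, transition), 11 (C/A, transversion), 13 (T/A, transversion), 14 (C/G, transversion), 24 (C/T, transition), 28 (A/G, transition), 30 (C/G, transversion), 33 (T/C, transition), 34 (G/T, transversion), 37 (T/G, transversion).
Of the 11 differences, 5 transitions and 6 transversions over 40 sites: P = 5/40 = 0.125000, Q = 6/40 = 0.150000.
d = −0.5·ln(0.600000) − 0.25·ln(0.700000) = −0.5·(-0.510826) − 0.25·(-0.356675) = 0.3446.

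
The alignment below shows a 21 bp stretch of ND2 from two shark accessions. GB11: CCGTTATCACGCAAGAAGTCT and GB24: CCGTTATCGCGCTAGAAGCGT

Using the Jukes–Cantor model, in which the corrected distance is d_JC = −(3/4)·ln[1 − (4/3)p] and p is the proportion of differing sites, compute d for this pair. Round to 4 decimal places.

0.2197

Differing sites — 9:A/G; 13:A/T; 19:T/C; 20:C/G.
p = 4/21 = 0.190476.
d = −0.75 · ln(1 − (4/3)·0.190476) = −0.75 · ln(0.746032) = −0.75 · (-0.292987) = 0.2197.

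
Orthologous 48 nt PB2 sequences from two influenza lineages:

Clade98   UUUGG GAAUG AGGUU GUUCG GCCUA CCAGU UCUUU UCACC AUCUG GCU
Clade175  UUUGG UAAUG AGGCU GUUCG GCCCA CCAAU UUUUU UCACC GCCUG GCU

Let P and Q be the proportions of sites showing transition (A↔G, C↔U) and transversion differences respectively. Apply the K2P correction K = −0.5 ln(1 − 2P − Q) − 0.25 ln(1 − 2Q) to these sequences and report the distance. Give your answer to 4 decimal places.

Mismatches occur at site 6 (G↔U, transversion), site 14 (U↔C, transition), site 24 (U↔C, transition), site 29 (G↔A, transition), site 32 (C↔U, transition), site 41 (A↔G, transition), site 42 (U↔C, transition).
Of the 7 differences, 6 transitions and 1 transversion over 48 sites: P = 6/48 = 0.125000, Q = 1/48 = 0.020833.
d = −0.5·ln(0.729167) − 0.25·ln(0.958334) = −0.5·(-0.315852) − 0.25·(-0.042559) = 0.1686.

0.1686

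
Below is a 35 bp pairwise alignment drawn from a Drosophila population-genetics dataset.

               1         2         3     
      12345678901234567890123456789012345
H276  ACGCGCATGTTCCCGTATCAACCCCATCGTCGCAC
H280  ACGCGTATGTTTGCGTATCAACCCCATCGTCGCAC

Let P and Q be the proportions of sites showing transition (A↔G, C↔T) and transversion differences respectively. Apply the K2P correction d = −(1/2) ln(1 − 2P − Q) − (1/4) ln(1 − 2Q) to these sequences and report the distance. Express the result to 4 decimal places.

The sequences differ at positions 6 (C/T, transition), 12 (C/T, transition), 13 (C/G, transversion).
Of the 3 differences, 2 transitions and 1 transversion over 35 sites: P = 2/35 = 0.057143, Q = 1/35 = 0.028571.
d = −0.5·ln(0.857143) − 0.25·ln(0.942858) = −0.5·(-0.154151) − 0.25·(-0.058840) = 0.0918.

0.0918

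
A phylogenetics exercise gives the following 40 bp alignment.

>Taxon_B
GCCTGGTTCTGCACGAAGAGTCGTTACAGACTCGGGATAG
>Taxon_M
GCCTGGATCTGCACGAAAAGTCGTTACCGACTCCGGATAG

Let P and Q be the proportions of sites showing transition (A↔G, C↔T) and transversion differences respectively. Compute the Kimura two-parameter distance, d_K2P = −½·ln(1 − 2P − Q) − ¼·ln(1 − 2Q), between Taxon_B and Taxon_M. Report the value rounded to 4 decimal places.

The sequences differ at positions 7 (T/A, transversion), 18 (G/A, transition), 28 (A/C, transversion), 34 (G/C, transversion).
Of the 4 differences, 1 transition and 3 transversions over 40 sites: P = 1/40 = 0.025000, Q = 3/40 = 0.075000.
d = −0.5·ln(0.875000) − 0.25·ln(0.850000) = −0.5·(-0.133531) − 0.25·(-0.162519) = 0.1074.

0.1074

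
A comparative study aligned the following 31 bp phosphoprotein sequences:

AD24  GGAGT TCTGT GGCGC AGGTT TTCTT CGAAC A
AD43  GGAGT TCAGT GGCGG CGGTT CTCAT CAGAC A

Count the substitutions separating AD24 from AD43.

Mismatches occur at site 8 (T↔A), site 15 (C↔G), site 16 (A↔C), site 21 (T↔C), site 24 (T↔A), site 27 (G↔A), site 28 (A↔G).
That gives 7 mismatches out of 31 aligned sites, so the Hamming distance is 7.

7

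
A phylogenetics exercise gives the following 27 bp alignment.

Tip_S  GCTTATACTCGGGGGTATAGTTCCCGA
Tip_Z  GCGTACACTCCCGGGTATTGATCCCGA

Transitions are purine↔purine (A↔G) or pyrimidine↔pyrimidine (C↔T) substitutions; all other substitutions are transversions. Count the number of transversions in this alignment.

5

Mismatches occur at site 3 (T→G, transversion), site 6 (T→C, transition), site 11 (G→C, transversion), site 12 (G→C, transversion), site 19 (A→T, transversion), site 21 (T→A, transversion).
Of the 6 differences, 1 transition and 5 transversions, so the answer is 5.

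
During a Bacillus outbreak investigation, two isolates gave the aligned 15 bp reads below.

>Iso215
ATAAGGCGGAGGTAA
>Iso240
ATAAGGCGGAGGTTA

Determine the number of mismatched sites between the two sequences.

1

A single mismatch occurs at site 14 (A→T).
That gives 1 mismatch out of 15 aligned sites, so the Hamming distance is 1.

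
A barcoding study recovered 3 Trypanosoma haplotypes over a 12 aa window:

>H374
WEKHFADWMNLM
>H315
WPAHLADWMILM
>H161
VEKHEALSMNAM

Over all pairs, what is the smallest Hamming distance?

4

Pairwise Hamming distances:
  H374 vs H315: 4
  H374 vs H161: 5
  H315 vs H161: 8
The smallest is 4, between H374 and H315.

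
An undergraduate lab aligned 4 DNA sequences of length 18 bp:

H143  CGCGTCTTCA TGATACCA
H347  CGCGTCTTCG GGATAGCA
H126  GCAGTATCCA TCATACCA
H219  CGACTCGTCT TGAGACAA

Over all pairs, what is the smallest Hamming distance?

3

Pairwise Hamming distances:
  H143 vs H347: 3
  H143 vs H126: 6
  H143 vs H219: 6
  H347 vs H126: 9
  H347 vs H219: 8
  H126 vs H219: 10
The smallest is 3, between H143 and H347.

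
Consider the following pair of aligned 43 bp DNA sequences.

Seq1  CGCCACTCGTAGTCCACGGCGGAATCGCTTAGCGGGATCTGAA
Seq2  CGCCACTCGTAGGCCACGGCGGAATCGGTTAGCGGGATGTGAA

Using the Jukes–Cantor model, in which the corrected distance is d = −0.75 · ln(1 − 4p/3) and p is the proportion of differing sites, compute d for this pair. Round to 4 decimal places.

0.0732

Mismatches occur at site 13 (T↔G), site 28 (C↔G), site 39 (C↔G).
p = 3/43 = 0.069767.
d = −0.75 · ln(1 − (4/3)·0.069767) = −0.75 · ln(0.906977) = −0.75 · (-0.097638) = 0.0732.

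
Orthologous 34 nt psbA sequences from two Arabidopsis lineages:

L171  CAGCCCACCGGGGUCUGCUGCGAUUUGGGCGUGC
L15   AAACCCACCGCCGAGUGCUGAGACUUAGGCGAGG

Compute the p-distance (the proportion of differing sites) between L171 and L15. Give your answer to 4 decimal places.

Differing sites — 1:C/A; 3:G/A; 11:G/C; 12:G/C; 14:U/A; 15:C/G; 21:C/A; 24:U/C; 27:G/A; 32:U/A; 34:C/G.
There are 11 differences over 34 sites, so p = 11/34 = 0.3235.

0.3235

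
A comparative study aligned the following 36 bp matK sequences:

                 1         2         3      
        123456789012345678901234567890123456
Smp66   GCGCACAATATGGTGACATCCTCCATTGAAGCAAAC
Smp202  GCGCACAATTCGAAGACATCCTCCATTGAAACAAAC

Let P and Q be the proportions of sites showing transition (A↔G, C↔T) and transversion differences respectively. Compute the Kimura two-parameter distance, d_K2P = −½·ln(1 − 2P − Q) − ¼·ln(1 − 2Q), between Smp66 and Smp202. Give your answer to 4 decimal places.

Mismatches occur at site 10 (A/T, transversion), site 11 (T/C, transition), site 13 (G/A, transition), site 14 (T/A, transversion), site 31 (G/A, transition).
Of the 5 differences, 3 transitions and 2 transversions over 36 sites: P = 3/36 = 0.083333, Q = 2/36 = 0.055556.
d = −0.5·ln(0.777778) − 0.25·ln(0.888888) = −0.5·(-0.251314) − 0.25·(-0.117784) = 0.1551.

0.1551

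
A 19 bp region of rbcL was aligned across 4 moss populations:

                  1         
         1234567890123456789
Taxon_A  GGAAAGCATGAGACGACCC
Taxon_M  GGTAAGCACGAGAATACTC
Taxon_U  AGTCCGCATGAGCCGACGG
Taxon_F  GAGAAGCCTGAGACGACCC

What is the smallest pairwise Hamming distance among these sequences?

Pairwise Hamming distances:
  Taxon_A vs Taxon_M: 5
  Taxon_A vs Taxon_U: 7
  Taxon_A vs Taxon_F: 3
  Taxon_M vs Taxon_U: 9
  Taxon_M vs Taxon_F: 7
  Taxon_U vs Taxon_F: 9
The smallest is 3, between Taxon_A and Taxon_F.

3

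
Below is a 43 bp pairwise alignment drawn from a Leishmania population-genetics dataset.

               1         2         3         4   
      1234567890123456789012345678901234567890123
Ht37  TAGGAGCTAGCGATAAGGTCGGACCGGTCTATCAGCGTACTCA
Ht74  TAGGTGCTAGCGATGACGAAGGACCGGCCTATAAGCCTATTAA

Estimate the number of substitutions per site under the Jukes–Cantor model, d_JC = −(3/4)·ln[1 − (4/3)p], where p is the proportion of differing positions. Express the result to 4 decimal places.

0.2784

The sequences differ at positions 5 (A/T), 15 (A/G), 17 (G/C), 19 (T/A), 20 (C/A), 28 (T/C), 33 (C/A), 37 (G/C), 40 (C/T), 42 (C/A).
p = 10/43 = 0.232558.
d = −0.75 · ln(1 − (4/3)·0.232558) = −0.75 · ln(0.689923) = −0.75 · (-0.371175) = 0.2784.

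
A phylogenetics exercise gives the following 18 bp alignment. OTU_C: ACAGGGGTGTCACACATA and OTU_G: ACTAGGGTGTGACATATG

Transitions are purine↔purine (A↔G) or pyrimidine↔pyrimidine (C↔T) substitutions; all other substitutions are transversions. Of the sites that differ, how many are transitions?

3

Mismatches occur at site 3 (A/T, transversion), site 4 (G/A, transition), site 11 (C/G, transversion), site 15 (C/T, transition), site 18 (A/G, transition).
Of the 5 differences, 3 transitions and 2 transversions, so the answer is 3.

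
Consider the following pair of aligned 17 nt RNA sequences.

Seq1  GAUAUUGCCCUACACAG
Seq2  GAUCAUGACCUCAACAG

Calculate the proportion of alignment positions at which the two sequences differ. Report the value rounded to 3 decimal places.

0.294

Differing sites — 4:A/C; 5:U/A; 8:C/A; 12:A/C; 13:C/A.
There are 5 differences over 17 sites, so p = 5/17 = 0.294.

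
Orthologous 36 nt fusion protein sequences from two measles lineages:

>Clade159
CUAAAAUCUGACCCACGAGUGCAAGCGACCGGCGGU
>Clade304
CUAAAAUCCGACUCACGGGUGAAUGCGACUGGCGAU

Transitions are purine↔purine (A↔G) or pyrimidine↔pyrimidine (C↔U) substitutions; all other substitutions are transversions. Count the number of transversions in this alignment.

2

The sequences differ at positions 9 (U/C, transition), 13 (C/U, transition), 18 (A/G, transition), 22 (C/A, transversion), 24 (A/U, transversion), 30 (C/U, transition), 35 (G/A, transition).
Of the 7 differences, 5 transitions and 2 transversions, so the answer is 2.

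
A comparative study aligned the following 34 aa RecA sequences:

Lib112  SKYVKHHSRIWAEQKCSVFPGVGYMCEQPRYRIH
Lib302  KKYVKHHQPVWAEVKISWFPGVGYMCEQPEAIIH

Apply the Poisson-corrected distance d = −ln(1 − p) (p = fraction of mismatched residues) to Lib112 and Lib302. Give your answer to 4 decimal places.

Differing sites — 1:S/K; 8:S/Q; 9:R/P; 10:I/V; 14:Q/V; 16:C/I; 18:V/W; 30:R/E; 31:Y/A; 32:R/I.
p = 10/34 = 0.294118.
d = −ln(1 − 0.294118) = −ln(0.705882) = 0.3483.

0.3483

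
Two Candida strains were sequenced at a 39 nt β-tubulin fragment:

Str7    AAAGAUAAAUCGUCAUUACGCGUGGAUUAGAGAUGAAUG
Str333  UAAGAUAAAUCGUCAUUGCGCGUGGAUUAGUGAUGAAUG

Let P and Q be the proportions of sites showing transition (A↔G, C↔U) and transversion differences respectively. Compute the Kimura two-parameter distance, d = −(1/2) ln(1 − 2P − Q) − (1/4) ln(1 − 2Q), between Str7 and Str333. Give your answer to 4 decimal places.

0.0812

Mismatches occur at site 1 (A→U, transversion), site 18 (A→G, transition), site 31 (A→U, transversion).
Of the 3 differences, 1 transition and 2 transversions over 39 sites: P = 1/39 = 0.025641, Q = 2/39 = 0.051282.
d = −0.5·ln(0.897436) − 0.25·ln(0.897436) = −0.5·(-0.108213) − 0.25·(-0.108213) = 0.0812.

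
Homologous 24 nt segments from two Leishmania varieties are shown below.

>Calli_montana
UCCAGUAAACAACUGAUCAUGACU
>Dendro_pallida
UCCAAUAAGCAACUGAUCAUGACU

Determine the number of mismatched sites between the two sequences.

The sequences differ at positions 5 (G/A), 9 (A/G).
That gives 2 mismatches out of 24 aligned sites, so the Hamming distance is 2.

2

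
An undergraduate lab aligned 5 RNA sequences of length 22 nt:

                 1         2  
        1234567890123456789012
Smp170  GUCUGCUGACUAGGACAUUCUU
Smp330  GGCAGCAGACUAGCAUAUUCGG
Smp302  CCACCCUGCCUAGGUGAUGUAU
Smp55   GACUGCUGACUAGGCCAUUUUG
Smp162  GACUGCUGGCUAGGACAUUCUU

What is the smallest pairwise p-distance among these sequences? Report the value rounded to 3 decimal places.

0.091

Pairwise Hamming distances:
  Smp170 vs Smp330: 7
  Smp170 vs Smp302: 11
  Smp170 vs Smp55: 4
  Smp170 vs Smp162: 2
  Smp330 vs Smp302: 14
  Smp330 vs Smp55: 8
  Smp330 vs Smp162: 8
  Smp302 vs Smp55: 11
  Smp302 vs Smp162: 11
  Smp55 vs Smp162: 4
The smallest is 2 mismatches, between Smp170 and Smp162; p = 2/22 = 0.091.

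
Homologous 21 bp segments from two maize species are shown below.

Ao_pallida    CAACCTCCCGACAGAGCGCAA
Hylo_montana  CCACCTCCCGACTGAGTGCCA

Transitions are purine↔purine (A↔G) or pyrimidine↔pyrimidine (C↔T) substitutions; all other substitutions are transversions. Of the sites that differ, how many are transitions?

Mismatches occur at site 2 (A/C, transversion), site 13 (A/T, transversion), site 17 (C/T, transition), site 20 (A/C, transversion).
Of the 4 differences, 1 transition and 3 transversions, so the answer is 1.

1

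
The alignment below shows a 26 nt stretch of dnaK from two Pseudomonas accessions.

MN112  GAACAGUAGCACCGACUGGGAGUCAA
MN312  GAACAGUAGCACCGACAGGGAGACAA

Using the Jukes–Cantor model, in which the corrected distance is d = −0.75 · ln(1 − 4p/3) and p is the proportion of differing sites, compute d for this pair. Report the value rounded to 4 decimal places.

0.0812

The sequences differ at positions 17 (U/A), 23 (U/A).
p = 2/26 = 0.076923.
d = −0.75 · ln(1 − (4/3)·0.076923) = −0.75 · ln(0.897436) = −0.75 · (-0.108213) = 0.0812.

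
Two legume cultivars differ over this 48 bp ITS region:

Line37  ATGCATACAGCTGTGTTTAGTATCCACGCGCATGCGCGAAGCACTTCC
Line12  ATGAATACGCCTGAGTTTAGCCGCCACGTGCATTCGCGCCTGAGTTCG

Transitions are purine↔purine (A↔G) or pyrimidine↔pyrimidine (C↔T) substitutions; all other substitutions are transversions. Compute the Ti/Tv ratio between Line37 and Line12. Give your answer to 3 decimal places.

0.250

The sequences differ at positions 4 (C/A, transversion), 9 (A/G, transition), 10 (G/C, transversion), 14 (T/A, transversion), 21 (T/C, transition), 22 (A/C, transversion), 23 (T/G, transversion), 29 (C/T, transition), 34 (G/T, transversion), 39 (A/C, transversion), 40 (A/C, transversion), 41 (G/T, transversion), 42 (C/G, transversion), 44 (C/G, transversion), 48 (C/G, transversion).
Of the 15 differences, 3 transitions and 12 transversions, so Ti/Tv = 3/12 = 0.250.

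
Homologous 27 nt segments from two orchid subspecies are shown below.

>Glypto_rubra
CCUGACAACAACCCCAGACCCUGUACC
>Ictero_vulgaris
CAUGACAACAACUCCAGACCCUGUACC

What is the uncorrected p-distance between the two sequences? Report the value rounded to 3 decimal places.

Differing sites — 2:C/A; 13:C/U.
There are 2 differences over 27 sites, so p = 2/27 = 0.074.

0.074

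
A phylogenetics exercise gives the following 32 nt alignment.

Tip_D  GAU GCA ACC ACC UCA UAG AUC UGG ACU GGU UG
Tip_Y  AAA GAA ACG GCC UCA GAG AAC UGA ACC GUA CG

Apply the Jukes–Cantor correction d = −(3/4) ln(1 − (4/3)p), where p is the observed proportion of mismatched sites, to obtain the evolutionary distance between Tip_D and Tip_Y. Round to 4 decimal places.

0.5199

Mismatches occur at site 1 (G→A), site 3 (U→A), site 5 (C→A), site 9 (C→G), site 10 (A→G), site 16 (U→G), site 20 (U→A), site 24 (G→A), site 27 (U→C), site 29 (G→U), site 30 (U→A), site 31 (U→C).
p = 12/32 = 0.375000.
d = −0.75 · ln(1 − (4/3)·0.375000) = −0.75 · ln(0.500000) = −0.75 · (-0.693147) = 0.5199.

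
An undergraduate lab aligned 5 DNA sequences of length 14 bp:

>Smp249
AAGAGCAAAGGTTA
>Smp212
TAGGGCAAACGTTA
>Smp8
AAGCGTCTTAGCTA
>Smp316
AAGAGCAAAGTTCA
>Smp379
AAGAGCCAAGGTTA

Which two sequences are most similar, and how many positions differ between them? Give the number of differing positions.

Pairwise Hamming distances:
  Smp249 vs Smp212: 3
  Smp249 vs Smp8: 7
  Smp249 vs Smp316: 2
  Smp249 vs Smp379: 1
  Smp212 vs Smp8: 8
  Smp212 vs Smp316: 5
  Smp212 vs Smp379: 4
  Smp8 vs Smp316: 9
  Smp8 vs Smp379: 6
  Smp316 vs Smp379: 3
The smallest is 1, between Smp249 and Smp379.

1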